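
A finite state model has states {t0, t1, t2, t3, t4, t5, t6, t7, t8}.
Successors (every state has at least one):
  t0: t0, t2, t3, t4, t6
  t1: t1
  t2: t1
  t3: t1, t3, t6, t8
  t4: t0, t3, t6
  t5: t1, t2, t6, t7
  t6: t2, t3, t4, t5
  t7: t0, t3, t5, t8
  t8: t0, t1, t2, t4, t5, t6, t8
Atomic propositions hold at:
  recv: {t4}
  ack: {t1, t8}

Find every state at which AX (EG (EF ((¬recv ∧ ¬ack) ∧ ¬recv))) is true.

Sat(¬recv) = {t0, t1, t2, t3, t5, t6, t7, t8}
Sat(¬ack) = {t0, t2, t3, t4, t5, t6, t7}
Sat(¬recv ∧ ¬ack) = {t0, t2, t3, t5, t6, t7}
Sat((¬recv ∧ ¬ack) ∧ ¬recv) = {t0, t2, t3, t5, t6, t7}
EF ((¬recv ∧ ¬ack) ∧ ¬recv): least fixpoint, start Z0 = {t0, t2, t3, t5, t6, t7}, add states with some successor in Z. Z1 = {t0, t2, t3, t4, t5, t6, t7, t8}; fixed.
Sat(EF ((¬recv ∧ ¬ack) ∧ ¬recv)) = {t0, t2, t3, t4, t5, t6, t7, t8}
EG (EF ((¬recv ∧ ¬ack) ∧ ¬recv)): greatest fixpoint, start Z0 = {t0, t2, t3, t4, t5, t6, t7, t8}, keep only states in Sat with some successor in Z. Z1 = {t0, t3, t4, t5, t6, t7, t8}; fixed.
Sat(EG (EF ((¬recv ∧ ¬ack) ∧ ¬recv))) = {t0, t3, t4, t5, t6, t7, t8}
Sat(AX (EG (EF ((¬recv ∧ ¬ack) ∧ ¬recv)))) = {s : every successor in {t0, t3, t4, t5, t6, t7, t8}} = {t4, t7}

{t4, t7}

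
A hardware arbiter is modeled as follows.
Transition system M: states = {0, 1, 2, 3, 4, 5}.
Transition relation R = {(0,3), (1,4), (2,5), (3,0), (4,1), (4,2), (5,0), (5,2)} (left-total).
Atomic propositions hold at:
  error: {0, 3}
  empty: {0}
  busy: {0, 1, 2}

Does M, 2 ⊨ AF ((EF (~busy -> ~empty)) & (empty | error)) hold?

No

Sat(~busy) = {3, 4, 5}
Sat(~empty) = {1, 2, 3, 4, 5}
Sat(~busy -> ~empty) = {0, 1, 2, 3, 4, 5}
EF (~busy -> ~empty): least fixpoint, start Z0 = {0, 1, 2, 3, 4, 5}, add states with some successor in Z. Already a fixed point.
Sat(EF (~busy -> ~empty)) = {0, 1, 2, 3, 4, 5}
Sat(empty | error) = {0, 3}
Sat((EF (~busy -> ~empty)) & (empty | error)) = {0, 3}
AF ((EF (~busy -> ~empty)) & (empty | error)): least fixpoint, start Z0 = {0, 3}, add states with every successor in Z. Already a fixed point.
Sat(AF ((EF (~busy -> ~empty)) & (empty | error))) = {0, 3}
2 ∉ Sat(AF ((EF (~busy -> ~empty)) & (empty | error))) = {0, 3}, so the formula does not hold at 2.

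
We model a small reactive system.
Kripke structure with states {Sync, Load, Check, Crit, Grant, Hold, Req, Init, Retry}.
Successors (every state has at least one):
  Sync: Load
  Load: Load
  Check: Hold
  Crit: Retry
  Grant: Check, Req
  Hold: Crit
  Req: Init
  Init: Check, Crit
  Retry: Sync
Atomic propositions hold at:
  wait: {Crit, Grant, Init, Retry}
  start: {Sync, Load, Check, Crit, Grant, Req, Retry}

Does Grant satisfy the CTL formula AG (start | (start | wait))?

No

Sat(start | wait) = {Sync, Load, Check, Crit, Grant, Req, Init, Retry}
Sat(start | (start | wait)) = {Sync, Load, Check, Crit, Grant, Req, Init, Retry}
AG (start | (start | wait)): greatest fixpoint, start Z0 = {Sync, Load, Check, Crit, Grant, Req, Init, Retry}, keep only states in Sat with every successor in Z. Z1 = {Sync, Load, Crit, Grant, Req, Init, Retry}; Z2 = {Sync, Load, Crit, Req, Retry}; Z3 = {Sync, Load, Crit, Retry}; fixed.
Sat(AG (start | (start | wait))) = {Sync, Load, Crit, Retry}
Grant ∉ Sat(AG (start | (start | wait))) = {Sync, Load, Crit, Retry}, so the formula does not hold at Grant.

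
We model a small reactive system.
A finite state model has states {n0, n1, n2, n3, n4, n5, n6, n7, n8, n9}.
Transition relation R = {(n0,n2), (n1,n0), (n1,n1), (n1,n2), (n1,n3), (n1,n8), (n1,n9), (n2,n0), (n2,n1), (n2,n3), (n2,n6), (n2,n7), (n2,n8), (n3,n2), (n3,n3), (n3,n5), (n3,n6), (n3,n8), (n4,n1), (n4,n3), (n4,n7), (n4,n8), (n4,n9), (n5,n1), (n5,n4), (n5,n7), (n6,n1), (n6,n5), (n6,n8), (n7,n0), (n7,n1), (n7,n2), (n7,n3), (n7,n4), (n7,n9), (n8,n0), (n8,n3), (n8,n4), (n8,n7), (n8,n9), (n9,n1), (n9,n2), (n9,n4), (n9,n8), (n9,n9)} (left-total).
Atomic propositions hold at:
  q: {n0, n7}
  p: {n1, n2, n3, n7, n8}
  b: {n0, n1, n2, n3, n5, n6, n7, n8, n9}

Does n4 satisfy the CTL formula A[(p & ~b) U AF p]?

No

Sat(~b) = {n4}
Sat(p & ~b) = ∅
AF p: least fixpoint, start Z0 = {n1, n2, n3, n7, n8}, add states with every successor in Z. Z1 = {n0, n1, n2, n3, n7, n8}; fixed.
Sat(AF p) = {n0, n1, n2, n3, n7, n8}
A[(p & ~b) U AF p]: least fixpoint, start Z0 = Sat(AF p) = {n0, n1, n2, n3, n7, n8}, add states in Sat(p & ~b) with every successor in Z. Already a fixed point.
Sat(A[(p & ~b) U AF p]) = {n0, n1, n2, n3, n7, n8}
n4 ∉ Sat(A[(p & ~b) U AF p]) = {n0, n1, n2, n3, n7, n8}, so the formula does not hold at n4.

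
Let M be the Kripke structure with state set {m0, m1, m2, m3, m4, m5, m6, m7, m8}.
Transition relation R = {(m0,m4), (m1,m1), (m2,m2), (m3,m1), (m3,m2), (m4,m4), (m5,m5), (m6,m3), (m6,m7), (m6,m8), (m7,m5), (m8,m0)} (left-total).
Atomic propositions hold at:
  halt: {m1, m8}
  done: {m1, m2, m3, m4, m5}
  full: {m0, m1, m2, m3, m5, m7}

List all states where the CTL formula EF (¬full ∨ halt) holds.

Sat(¬full) = {m4, m6, m8}
Sat(¬full ∨ halt) = {m1, m4, m6, m8}
EF (¬full ∨ halt): least fixpoint, start Z0 = {m1, m4, m6, m8}, add states with some successor in Z. Z1 = {m0, m1, m3, m4, m6, m8}; fixed.
Sat(EF (¬full ∨ halt)) = {m0, m1, m3, m4, m6, m8}

{m0, m1, m3, m4, m6, m8}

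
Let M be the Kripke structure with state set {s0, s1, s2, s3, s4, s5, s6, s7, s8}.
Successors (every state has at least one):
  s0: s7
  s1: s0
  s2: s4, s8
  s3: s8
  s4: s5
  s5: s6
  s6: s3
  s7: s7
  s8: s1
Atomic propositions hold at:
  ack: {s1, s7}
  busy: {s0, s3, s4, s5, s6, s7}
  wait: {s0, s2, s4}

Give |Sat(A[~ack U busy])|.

6

Sat(~ack) = {s0, s2, s3, s4, s5, s6, s8}
A[~ack U busy]: least fixpoint, start Z0 = Sat(busy) = {s0, s3, s4, s5, s6, s7}, add states in Sat(~ack) with every successor in Z. Already a fixed point.
Sat(A[~ack U busy]) = {s0, s3, s4, s5, s6, s7}
|Sat(A[~ack U busy])| = |{s0, s3, s4, s5, s6, s7}| = 6.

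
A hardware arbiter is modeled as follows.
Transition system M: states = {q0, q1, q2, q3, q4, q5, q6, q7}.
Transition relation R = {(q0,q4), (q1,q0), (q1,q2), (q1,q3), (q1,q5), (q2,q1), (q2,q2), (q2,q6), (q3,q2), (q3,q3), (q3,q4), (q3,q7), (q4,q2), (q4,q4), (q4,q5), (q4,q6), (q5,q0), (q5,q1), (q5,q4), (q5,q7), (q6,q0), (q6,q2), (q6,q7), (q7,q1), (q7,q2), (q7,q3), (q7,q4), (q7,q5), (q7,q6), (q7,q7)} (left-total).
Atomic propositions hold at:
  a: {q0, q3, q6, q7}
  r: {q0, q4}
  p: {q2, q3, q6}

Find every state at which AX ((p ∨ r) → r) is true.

Sat(p ∨ r) = {q0, q2, q3, q4, q6}
Sat((p ∨ r) → r) = {q0, q1, q4, q5, q7}
Sat(AX ((p ∨ r) → r)) = {s : every successor in {q0, q1, q4, q5, q7}} = {q0, q5}

{q0, q5}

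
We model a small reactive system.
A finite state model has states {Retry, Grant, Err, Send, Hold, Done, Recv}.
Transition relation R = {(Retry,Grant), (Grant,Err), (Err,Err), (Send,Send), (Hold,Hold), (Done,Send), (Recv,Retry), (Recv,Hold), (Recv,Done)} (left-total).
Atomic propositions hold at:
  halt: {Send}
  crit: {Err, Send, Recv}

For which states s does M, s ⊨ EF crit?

EF crit: least fixpoint, start Z0 = {Err, Send, Recv}, add states with some successor in Z. Z1 = {Grant, Err, Send, Done, Recv}; Z2 = {Retry, Grant, Err, Send, Done, Recv}; fixed.
Sat(EF crit) = {Retry, Grant, Err, Send, Done, Recv}

{Retry, Grant, Err, Send, Done, Recv}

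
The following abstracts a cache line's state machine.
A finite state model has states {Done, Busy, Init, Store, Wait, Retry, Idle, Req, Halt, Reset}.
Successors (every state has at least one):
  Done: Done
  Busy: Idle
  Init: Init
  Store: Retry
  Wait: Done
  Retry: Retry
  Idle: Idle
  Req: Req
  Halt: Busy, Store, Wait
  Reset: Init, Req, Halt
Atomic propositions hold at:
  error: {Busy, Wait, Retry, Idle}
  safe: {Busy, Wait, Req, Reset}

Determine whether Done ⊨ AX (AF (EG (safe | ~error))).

Yes

Sat(~error) = {Done, Init, Store, Req, Halt, Reset}
Sat(safe | ~error) = {Done, Busy, Init, Store, Wait, Req, Halt, Reset}
EG (safe | ~error): greatest fixpoint, start Z0 = {Done, Busy, Init, Store, Wait, Req, Halt, Reset}, keep only states in Sat with some successor in Z. Z1 = {Done, Init, Wait, Req, Halt, Reset}; fixed.
Sat(EG (safe | ~error)) = {Done, Init, Wait, Req, Halt, Reset}
AF (EG (safe | ~error)): least fixpoint, start Z0 = {Done, Init, Wait, Req, Halt, Reset}, add states with every successor in Z. Already a fixed point.
Sat(AF (EG (safe | ~error))) = {Done, Init, Wait, Req, Halt, Reset}
Sat(AX (AF (EG (safe | ~error)))) = {s : every successor in {Done, Init, Wait, Req, Halt, Reset}} = {Done, Init, Wait, Req, Reset}
Done ∈ Sat(AX (AF (EG (safe | ~error)))) = {Done, Init, Wait, Req, Reset}, so the formula holds at Done.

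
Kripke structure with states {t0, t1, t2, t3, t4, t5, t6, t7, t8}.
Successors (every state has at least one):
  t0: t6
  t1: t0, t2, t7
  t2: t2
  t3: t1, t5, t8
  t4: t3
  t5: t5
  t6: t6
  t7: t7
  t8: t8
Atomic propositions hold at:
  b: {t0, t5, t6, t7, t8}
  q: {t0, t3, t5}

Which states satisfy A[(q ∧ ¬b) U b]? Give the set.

{t0, t5, t6, t7, t8}

Sat(¬b) = {t1, t2, t3, t4}
Sat(q ∧ ¬b) = {t3}
A[(q ∧ ¬b) U b]: least fixpoint, start Z0 = Sat(b) = {t0, t5, t6, t7, t8}, add states in Sat(q ∧ ¬b) with every successor in Z. Already a fixed point.
Sat(A[(q ∧ ¬b) U b]) = {t0, t5, t6, t7, t8}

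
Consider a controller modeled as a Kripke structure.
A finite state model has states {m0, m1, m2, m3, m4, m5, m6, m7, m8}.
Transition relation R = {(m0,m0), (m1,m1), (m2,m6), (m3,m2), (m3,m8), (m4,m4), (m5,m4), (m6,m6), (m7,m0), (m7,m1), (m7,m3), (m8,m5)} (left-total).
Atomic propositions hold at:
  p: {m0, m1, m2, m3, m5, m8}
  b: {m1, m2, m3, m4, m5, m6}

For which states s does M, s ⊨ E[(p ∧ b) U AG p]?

{m0, m1}

Sat(p ∧ b) = {m1, m2, m3, m5}
AG p: greatest fixpoint, start Z0 = {m0, m1, m2, m3, m5, m8}, keep only states in Sat with every successor in Z. Z1 = {m0, m1, m3, m8}; Z2 = {m0, m1}; fixed.
Sat(AG p) = {m0, m1}
E[(p ∧ b) U AG p]: least fixpoint, start Z0 = Sat(AG p) = {m0, m1}, add states in Sat(p ∧ b) with some successor in Z. Already a fixed point.
Sat(E[(p ∧ b) U AG p]) = {m0, m1}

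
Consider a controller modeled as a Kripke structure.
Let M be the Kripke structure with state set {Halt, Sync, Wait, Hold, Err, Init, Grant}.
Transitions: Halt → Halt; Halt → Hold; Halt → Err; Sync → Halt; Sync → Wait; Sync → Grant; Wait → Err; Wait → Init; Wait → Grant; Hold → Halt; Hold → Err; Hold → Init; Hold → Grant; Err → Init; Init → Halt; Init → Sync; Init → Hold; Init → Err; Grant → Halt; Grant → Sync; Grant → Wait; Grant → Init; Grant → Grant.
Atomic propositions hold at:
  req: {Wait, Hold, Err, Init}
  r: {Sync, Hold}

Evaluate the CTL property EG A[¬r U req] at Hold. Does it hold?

Yes

Sat(¬r) = {Halt, Wait, Err, Init, Grant}
A[¬r U req]: least fixpoint, start Z0 = Sat(req) = {Wait, Hold, Err, Init}, add states in Sat(¬r) with every successor in Z. Already a fixed point.
Sat(A[¬r U req]) = {Wait, Hold, Err, Init}
EG A[¬r U req]: greatest fixpoint, start Z0 = {Wait, Hold, Err, Init}, keep only states in Sat with some successor in Z. Already a fixed point.
Sat(EG A[¬r U req]) = {Wait, Hold, Err, Init}
Hold ∈ Sat(EG A[¬r U req]) = {Wait, Hold, Err, Init}, so the formula holds at Hold.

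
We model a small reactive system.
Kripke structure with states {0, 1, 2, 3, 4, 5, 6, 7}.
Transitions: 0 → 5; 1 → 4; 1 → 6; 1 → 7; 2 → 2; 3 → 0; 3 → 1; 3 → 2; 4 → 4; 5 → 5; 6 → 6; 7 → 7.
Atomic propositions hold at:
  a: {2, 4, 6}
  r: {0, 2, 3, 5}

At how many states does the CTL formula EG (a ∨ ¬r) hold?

5

Sat(¬r) = {1, 4, 6, 7}
Sat(a ∨ ¬r) = {1, 2, 4, 6, 7}
EG (a ∨ ¬r): greatest fixpoint, start Z0 = {1, 2, 4, 6, 7}, keep only states in Sat with some successor in Z. Already a fixed point.
Sat(EG (a ∨ ¬r)) = {1, 2, 4, 6, 7}
|Sat(EG (a ∨ ¬r))| = |{1, 2, 4, 6, 7}| = 5.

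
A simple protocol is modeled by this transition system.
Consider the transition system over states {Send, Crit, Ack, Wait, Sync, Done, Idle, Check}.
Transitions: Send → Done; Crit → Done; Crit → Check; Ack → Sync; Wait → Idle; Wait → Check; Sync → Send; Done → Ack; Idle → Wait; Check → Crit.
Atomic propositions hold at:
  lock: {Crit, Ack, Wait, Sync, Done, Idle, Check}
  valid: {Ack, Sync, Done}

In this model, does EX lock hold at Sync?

Sat(EX lock) = {s : some successor in {Crit, Ack, Wait, Sync, Done, Idle, Check}} = {Send, Crit, Ack, Wait, Done, Idle, Check}
Sync ∉ Sat(EX lock) = {Send, Crit, Ack, Wait, Done, Idle, Check}, so the formula does not hold at Sync.

No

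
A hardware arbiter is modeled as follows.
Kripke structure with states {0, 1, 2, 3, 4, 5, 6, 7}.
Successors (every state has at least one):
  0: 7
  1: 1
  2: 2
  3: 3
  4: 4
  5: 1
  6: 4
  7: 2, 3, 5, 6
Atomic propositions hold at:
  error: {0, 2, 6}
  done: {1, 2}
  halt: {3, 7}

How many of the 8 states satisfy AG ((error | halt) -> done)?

4

Sat(error | halt) = {0, 2, 3, 6, 7}
Sat((error | halt) -> done) = {1, 2, 4, 5}
AG ((error | halt) -> done): greatest fixpoint, start Z0 = {1, 2, 4, 5}, keep only states in Sat with every successor in Z. Already a fixed point.
Sat(AG ((error | halt) -> done)) = {1, 2, 4, 5}
|Sat(AG ((error | halt) -> done))| = |{1, 2, 4, 5}| = 4.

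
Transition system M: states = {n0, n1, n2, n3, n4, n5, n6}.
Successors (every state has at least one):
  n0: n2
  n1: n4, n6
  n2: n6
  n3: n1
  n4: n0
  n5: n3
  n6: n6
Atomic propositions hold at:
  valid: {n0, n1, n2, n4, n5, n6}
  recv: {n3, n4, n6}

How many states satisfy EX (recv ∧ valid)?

3

Sat(recv ∧ valid) = {n4, n6}
Sat(EX (recv ∧ valid)) = {s : some successor in {n4, n6}} = {n1, n2, n6}
|Sat(EX (recv ∧ valid))| = |{n1, n2, n6}| = 3.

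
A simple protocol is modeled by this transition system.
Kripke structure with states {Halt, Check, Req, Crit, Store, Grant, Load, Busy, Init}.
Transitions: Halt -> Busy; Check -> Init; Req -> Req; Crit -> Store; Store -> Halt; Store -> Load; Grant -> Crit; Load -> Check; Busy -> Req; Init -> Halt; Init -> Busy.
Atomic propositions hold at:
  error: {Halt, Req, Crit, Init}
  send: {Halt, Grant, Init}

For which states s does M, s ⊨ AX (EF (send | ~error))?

{Halt, Check, Crit, Store, Grant, Load, Init}

Sat(~error) = {Check, Store, Grant, Load, Busy}
Sat(send | ~error) = {Halt, Check, Store, Grant, Load, Busy, Init}
EF (send | ~error): least fixpoint, start Z0 = {Halt, Check, Store, Grant, Load, Busy, Init}, add states with some successor in Z. Z1 = {Halt, Check, Crit, Store, Grant, Load, Busy, Init}; fixed.
Sat(EF (send | ~error)) = {Halt, Check, Crit, Store, Grant, Load, Busy, Init}
Sat(AX (EF (send | ~error))) = {s : every successor in {Halt, Check, Crit, Store, Grant, Load, Busy, Init}} = {Halt, Check, Crit, Store, Grant, Load, Init}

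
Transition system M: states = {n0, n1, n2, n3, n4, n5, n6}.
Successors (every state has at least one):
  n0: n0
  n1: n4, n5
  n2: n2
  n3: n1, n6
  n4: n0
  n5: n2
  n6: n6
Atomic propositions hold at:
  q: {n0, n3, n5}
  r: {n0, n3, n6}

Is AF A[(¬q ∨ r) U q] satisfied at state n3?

Yes

Sat(¬q) = {n1, n2, n4, n6}
Sat(¬q ∨ r) = {n0, n1, n2, n3, n4, n6}
A[(¬q ∨ r) U q]: least fixpoint, start Z0 = Sat(q) = {n0, n3, n5}, add states in Sat(¬q ∨ r) with every successor in Z. Z1 = {n0, n3, n4, n5}; Z2 = {n0, n1, n3, n4, n5}; fixed.
Sat(A[(¬q ∨ r) U q]) = {n0, n1, n3, n4, n5}
AF A[(¬q ∨ r) U q]: least fixpoint, start Z0 = {n0, n1, n3, n4, n5}, add states with every successor in Z. Already a fixed point.
Sat(AF A[(¬q ∨ r) U q]) = {n0, n1, n3, n4, n5}
n3 ∈ Sat(AF A[(¬q ∨ r) U q]) = {n0, n1, n3, n4, n5}, so the formula holds at n3.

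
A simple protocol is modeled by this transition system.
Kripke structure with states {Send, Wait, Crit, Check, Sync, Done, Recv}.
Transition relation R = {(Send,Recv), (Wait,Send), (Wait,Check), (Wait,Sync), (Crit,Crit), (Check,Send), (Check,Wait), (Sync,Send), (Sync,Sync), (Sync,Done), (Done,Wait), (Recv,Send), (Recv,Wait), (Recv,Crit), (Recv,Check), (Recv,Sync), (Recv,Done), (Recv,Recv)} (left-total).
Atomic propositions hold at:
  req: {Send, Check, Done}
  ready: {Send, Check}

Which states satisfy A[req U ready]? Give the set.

A[req U ready]: least fixpoint, start Z0 = Sat(ready) = {Send, Check}, add states in Sat(req) with every successor in Z. Already a fixed point.
Sat(A[req U ready]) = {Send, Check}

{Send, Check}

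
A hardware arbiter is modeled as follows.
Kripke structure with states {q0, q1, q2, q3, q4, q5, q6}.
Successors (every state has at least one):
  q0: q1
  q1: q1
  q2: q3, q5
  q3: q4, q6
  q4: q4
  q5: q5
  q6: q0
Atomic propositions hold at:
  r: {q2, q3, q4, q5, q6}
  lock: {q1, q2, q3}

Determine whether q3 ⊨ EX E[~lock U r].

Yes

Sat(~lock) = {q0, q4, q5, q6}
E[~lock U r]: least fixpoint, start Z0 = Sat(r) = {q2, q3, q4, q5, q6}, add states in Sat(~lock) with some successor in Z. Already a fixed point.
Sat(E[~lock U r]) = {q2, q3, q4, q5, q6}
Sat(EX E[~lock U r]) = {s : some successor in {q2, q3, q4, q5, q6}} = {q2, q3, q4, q5}
q3 ∈ Sat(EX E[~lock U r]) = {q2, q3, q4, q5}, so the formula holds at q3.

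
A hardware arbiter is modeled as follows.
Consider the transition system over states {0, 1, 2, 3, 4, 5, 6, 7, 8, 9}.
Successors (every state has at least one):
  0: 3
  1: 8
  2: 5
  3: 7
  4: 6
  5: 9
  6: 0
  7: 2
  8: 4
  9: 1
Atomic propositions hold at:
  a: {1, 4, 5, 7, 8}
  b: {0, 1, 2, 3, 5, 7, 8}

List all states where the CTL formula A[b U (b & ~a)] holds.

{0, 2, 3, 7}

Sat(~a) = {0, 2, 3, 6, 9}
Sat(b & ~a) = {0, 2, 3}
A[b U (b & ~a)]: least fixpoint, start Z0 = Sat((b & ~a)) = {0, 2, 3}, add states in Sat(b) with every successor in Z. Z1 = {0, 2, 3, 7}; fixed.
Sat(A[b U (b & ~a)]) = {0, 2, 3, 7}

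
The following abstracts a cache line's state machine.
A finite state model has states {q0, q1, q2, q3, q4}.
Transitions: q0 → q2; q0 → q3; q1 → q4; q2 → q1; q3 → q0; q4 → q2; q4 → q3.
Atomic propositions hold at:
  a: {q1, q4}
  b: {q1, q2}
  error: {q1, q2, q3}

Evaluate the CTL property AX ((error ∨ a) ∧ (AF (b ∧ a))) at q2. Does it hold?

Sat(error ∨ a) = {q1, q2, q3, q4}
Sat(b ∧ a) = {q1}
AF (b ∧ a): least fixpoint, start Z0 = {q1}, add states with every successor in Z. Z1 = {q1, q2}; fixed.
Sat(AF (b ∧ a)) = {q1, q2}
Sat((error ∨ a) ∧ (AF (b ∧ a))) = {q1, q2}
Sat(AX ((error ∨ a) ∧ (AF (b ∧ a)))) = {s : every successor in {q1, q2}} = {q2}
q2 ∈ Sat(AX ((error ∨ a) ∧ (AF (b ∧ a)))) = {q2}, so the formula holds at q2.

Yes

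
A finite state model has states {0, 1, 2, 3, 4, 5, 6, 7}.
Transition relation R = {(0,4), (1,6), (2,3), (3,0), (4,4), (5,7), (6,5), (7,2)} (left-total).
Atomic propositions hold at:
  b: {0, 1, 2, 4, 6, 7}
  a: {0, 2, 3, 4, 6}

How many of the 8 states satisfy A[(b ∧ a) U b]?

Sat(b ∧ a) = {0, 2, 4, 6}
A[(b ∧ a) U b]: least fixpoint, start Z0 = Sat(b) = {0, 1, 2, 4, 6, 7}, add states in Sat(b ∧ a) with every successor in Z. Already a fixed point.
Sat(A[(b ∧ a) U b]) = {0, 1, 2, 4, 6, 7}
|Sat(A[(b ∧ a) U b])| = |{0, 1, 2, 4, 6, 7}| = 6.

6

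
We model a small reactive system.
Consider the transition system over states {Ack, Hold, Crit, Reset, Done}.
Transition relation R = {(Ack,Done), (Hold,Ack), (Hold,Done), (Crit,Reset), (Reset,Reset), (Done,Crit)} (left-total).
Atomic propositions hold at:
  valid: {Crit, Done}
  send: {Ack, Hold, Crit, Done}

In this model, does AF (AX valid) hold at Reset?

Sat(AX valid) = {s : every successor in {Crit, Done}} = {Ack, Done}
AF (AX valid): least fixpoint, start Z0 = {Ack, Done}, add states with every successor in Z. Z1 = {Ack, Hold, Done}; fixed.
Sat(AF (AX valid)) = {Ack, Hold, Done}
Reset ∉ Sat(AF (AX valid)) = {Ack, Hold, Done}, so the formula does not hold at Reset.

No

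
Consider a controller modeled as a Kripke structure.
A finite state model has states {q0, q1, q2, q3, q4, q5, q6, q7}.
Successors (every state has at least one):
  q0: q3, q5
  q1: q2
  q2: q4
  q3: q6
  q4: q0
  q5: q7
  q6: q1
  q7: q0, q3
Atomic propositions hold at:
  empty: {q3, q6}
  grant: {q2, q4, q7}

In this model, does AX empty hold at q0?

No

Sat(AX empty) = {s : every successor in {q3, q6}} = {q3}
q0 ∉ Sat(AX empty) = {q3}, so the formula does not hold at q0.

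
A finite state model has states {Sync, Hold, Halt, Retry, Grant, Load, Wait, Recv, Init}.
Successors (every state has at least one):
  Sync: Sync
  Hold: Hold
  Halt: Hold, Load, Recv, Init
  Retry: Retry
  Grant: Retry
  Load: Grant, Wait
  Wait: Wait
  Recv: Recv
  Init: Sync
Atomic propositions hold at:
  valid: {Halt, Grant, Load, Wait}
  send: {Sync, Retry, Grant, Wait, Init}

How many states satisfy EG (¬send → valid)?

Sat(¬send) = {Hold, Halt, Load, Recv}
Sat(¬send → valid) = {Sync, Halt, Retry, Grant, Load, Wait, Init}
EG (¬send → valid): greatest fixpoint, start Z0 = {Sync, Halt, Retry, Grant, Load, Wait, Init}, keep only states in Sat with some successor in Z. Already a fixed point.
Sat(EG (¬send → valid)) = {Sync, Halt, Retry, Grant, Load, Wait, Init}
|Sat(EG (¬send → valid))| = |{Sync, Halt, Retry, Grant, Load, Wait, Init}| = 7.

7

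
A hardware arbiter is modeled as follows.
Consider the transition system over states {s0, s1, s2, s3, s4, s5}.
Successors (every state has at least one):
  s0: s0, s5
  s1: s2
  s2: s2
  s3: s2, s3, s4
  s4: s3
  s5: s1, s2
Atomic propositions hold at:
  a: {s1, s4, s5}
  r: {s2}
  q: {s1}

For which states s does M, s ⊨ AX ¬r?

{s0, s4}

Sat(¬r) = {s0, s1, s3, s4, s5}
Sat(AX ¬r) = {s : every successor in {s0, s1, s3, s4, s5}} = {s0, s4}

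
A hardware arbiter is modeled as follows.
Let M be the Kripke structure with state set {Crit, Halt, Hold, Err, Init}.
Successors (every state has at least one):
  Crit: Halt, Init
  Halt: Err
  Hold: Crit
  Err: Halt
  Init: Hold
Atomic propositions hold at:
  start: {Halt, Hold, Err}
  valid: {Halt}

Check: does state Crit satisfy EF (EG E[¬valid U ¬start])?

Yes

Sat(¬valid) = {Crit, Hold, Err, Init}
Sat(¬start) = {Crit, Init}
E[¬valid U ¬start]: least fixpoint, start Z0 = Sat(¬start) = {Crit, Init}, add states in Sat(¬valid) with some successor in Z. Z1 = {Crit, Hold, Init}; fixed.
Sat(E[¬valid U ¬start]) = {Crit, Hold, Init}
EG E[¬valid U ¬start]: greatest fixpoint, start Z0 = {Crit, Hold, Init}, keep only states in Sat with some successor in Z. Already a fixed point.
Sat(EG E[¬valid U ¬start]) = {Crit, Hold, Init}
EF (EG E[¬valid U ¬start]): least fixpoint, start Z0 = {Crit, Hold, Init}, add states with some successor in Z. Already a fixed point.
Sat(EF (EG E[¬valid U ¬start])) = {Crit, Hold, Init}
Crit ∈ Sat(EF (EG E[¬valid U ¬start])) = {Crit, Hold, Init}, so the formula holds at Crit.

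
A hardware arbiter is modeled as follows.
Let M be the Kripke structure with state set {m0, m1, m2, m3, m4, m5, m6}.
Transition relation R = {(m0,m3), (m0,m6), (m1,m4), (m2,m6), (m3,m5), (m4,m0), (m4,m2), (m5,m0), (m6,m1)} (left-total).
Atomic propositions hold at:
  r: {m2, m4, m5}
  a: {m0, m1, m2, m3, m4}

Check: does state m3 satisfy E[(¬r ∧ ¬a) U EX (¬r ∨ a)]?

No

Sat(¬r) = {m0, m1, m3, m6}
Sat(¬a) = {m5, m6}
Sat(¬r ∧ ¬a) = {m6}
Sat(¬r ∨ a) = {m0, m1, m2, m3, m4, m6}
Sat(EX (¬r ∨ a)) = {s : some successor in {m0, m1, m2, m3, m4, m6}} = {m0, m1, m2, m4, m5, m6}
E[(¬r ∧ ¬a) U EX (¬r ∨ a)]: least fixpoint, start Z0 = Sat(EX (¬r ∨ a)) = {m0, m1, m2, m4, m5, m6}, add states in Sat(¬r ∧ ¬a) with some successor in Z. Already a fixed point.
Sat(E[(¬r ∧ ¬a) U EX (¬r ∨ a)]) = {m0, m1, m2, m4, m5, m6}
m3 ∉ Sat(E[(¬r ∧ ¬a) U EX (¬r ∨ a)]) = {m0, m1, m2, m4, m5, m6}, so the formula does not hold at m3.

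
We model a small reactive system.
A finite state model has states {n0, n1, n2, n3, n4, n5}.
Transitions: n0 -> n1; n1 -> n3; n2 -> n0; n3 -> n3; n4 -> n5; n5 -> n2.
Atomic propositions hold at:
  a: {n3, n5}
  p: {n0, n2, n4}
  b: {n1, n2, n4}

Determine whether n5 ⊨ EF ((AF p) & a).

Yes

AF p: least fixpoint, start Z0 = {n0, n2, n4}, add states with every successor in Z. Z1 = {n0, n2, n4, n5}; fixed.
Sat(AF p) = {n0, n2, n4, n5}
Sat((AF p) & a) = {n5}
EF ((AF p) & a): least fixpoint, start Z0 = {n5}, add states with some successor in Z. Z1 = {n4, n5}; fixed.
Sat(EF ((AF p) & a)) = {n4, n5}
n5 ∈ Sat(EF ((AF p) & a)) = {n4, n5}, so the formula holds at n5.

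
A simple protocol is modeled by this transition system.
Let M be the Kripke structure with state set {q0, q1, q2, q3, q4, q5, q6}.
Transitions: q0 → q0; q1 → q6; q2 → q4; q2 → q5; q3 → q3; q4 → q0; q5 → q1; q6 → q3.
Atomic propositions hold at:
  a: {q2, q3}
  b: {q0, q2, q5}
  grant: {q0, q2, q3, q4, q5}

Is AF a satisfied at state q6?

Yes

AF a: least fixpoint, start Z0 = {q2, q3}, add states with every successor in Z. Z1 = {q2, q3, q6}; Z2 = {q1, q2, q3, q6}; Z3 = {q1, q2, q3, q5, q6}; fixed.
Sat(AF a) = {q1, q2, q3, q5, q6}
q6 ∈ Sat(AF a) = {q1, q2, q3, q5, q6}, so the formula holds at q6.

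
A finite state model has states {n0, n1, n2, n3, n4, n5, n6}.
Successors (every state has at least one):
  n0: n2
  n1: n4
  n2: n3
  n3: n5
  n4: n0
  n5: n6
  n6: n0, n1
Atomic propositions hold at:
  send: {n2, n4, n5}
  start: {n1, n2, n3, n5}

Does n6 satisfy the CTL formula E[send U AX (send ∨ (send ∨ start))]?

No

Sat(send ∨ start) = {n1, n2, n3, n4, n5}
Sat(send ∨ (send ∨ start)) = {n1, n2, n3, n4, n5}
Sat(AX (send ∨ (send ∨ start))) = {s : every successor in {n1, n2, n3, n4, n5}} = {n0, n1, n2, n3}
E[send U AX (send ∨ (send ∨ start))]: least fixpoint, start Z0 = Sat(AX (send ∨ (send ∨ start))) = {n0, n1, n2, n3}, add states in Sat(send) with some successor in Z. Z1 = {n0, n1, n2, n3, n4}; fixed.
Sat(E[send U AX (send ∨ (send ∨ start))]) = {n0, n1, n2, n3, n4}
n6 ∉ Sat(E[send U AX (send ∨ (send ∨ start))]) = {n0, n1, n2, n3, n4}, so the formula does not hold at n6.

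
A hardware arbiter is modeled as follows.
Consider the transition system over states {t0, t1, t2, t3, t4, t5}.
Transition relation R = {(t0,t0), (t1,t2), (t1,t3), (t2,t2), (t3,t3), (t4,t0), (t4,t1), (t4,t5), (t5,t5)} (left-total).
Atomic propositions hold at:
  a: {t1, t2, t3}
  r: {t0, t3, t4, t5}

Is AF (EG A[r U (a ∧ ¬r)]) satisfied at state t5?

Sat(¬r) = {t1, t2}
Sat(a ∧ ¬r) = {t1, t2}
A[r U (a ∧ ¬r)]: least fixpoint, start Z0 = Sat((a ∧ ¬r)) = {t1, t2}, add states in Sat(r) with every successor in Z. Already a fixed point.
Sat(A[r U (a ∧ ¬r)]) = {t1, t2}
EG A[r U (a ∧ ¬r)]: greatest fixpoint, start Z0 = {t1, t2}, keep only states in Sat with some successor in Z. Already a fixed point.
Sat(EG A[r U (a ∧ ¬r)]) = {t1, t2}
AF (EG A[r U (a ∧ ¬r)]): least fixpoint, start Z0 = {t1, t2}, add states with every successor in Z. Already a fixed point.
Sat(AF (EG A[r U (a ∧ ¬r)])) = {t1, t2}
t5 ∉ Sat(AF (EG A[r U (a ∧ ¬r)])) = {t1, t2}, so the formula does not hold at t5.

No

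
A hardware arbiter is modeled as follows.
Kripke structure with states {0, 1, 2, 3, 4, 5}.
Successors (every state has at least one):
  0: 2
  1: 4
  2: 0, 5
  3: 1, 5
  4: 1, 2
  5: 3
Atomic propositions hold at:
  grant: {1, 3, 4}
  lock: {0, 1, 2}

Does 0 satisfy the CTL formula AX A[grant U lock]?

A[grant U lock]: least fixpoint, start Z0 = Sat(lock) = {0, 1, 2}, add states in Sat(grant) with every successor in Z. Z1 = {0, 1, 2, 4}; fixed.
Sat(A[grant U lock]) = {0, 1, 2, 4}
Sat(AX A[grant U lock]) = {s : every successor in {0, 1, 2, 4}} = {0, 1, 4}
0 ∈ Sat(AX A[grant U lock]) = {0, 1, 4}, so the formula holds at 0.

Yes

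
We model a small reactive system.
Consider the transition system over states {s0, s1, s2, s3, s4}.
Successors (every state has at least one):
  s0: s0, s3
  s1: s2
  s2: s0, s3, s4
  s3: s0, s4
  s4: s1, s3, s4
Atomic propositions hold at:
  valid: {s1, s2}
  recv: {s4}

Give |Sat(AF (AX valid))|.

Sat(AX valid) = {s : every successor in {s1, s2}} = {s1}
AF (AX valid): least fixpoint, start Z0 = {s1}, add states with every successor in Z. Already a fixed point.
Sat(AF (AX valid)) = {s1}
|Sat(AF (AX valid))| = |{s1}| = 1.

1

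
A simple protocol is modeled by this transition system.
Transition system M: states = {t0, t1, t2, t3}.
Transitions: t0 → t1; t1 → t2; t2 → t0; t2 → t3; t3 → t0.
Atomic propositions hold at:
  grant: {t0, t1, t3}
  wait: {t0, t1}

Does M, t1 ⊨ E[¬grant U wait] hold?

Sat(¬grant) = {t2}
E[¬grant U wait]: least fixpoint, start Z0 = Sat(wait) = {t0, t1}, add states in Sat(¬grant) with some successor in Z. Z1 = {t0, t1, t2}; fixed.
Sat(E[¬grant U wait]) = {t0, t1, t2}
t1 ∈ Sat(E[¬grant U wait]) = {t0, t1, t2}, so the formula holds at t1.

Yes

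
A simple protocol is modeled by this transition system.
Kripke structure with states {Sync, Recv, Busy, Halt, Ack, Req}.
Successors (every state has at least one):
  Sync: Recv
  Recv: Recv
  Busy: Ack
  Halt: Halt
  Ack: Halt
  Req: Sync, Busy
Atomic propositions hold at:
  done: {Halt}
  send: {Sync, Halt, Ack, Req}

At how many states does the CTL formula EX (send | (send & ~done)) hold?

4

Sat(~done) = {Sync, Recv, Busy, Ack, Req}
Sat(send & ~done) = {Sync, Ack, Req}
Sat(send | (send & ~done)) = {Sync, Halt, Ack, Req}
Sat(EX (send | (send & ~done))) = {s : some successor in {Sync, Halt, Ack, Req}} = {Busy, Halt, Ack, Req}
|Sat(EX (send | (send & ~done)))| = |{Busy, Halt, Ack, Req}| = 4.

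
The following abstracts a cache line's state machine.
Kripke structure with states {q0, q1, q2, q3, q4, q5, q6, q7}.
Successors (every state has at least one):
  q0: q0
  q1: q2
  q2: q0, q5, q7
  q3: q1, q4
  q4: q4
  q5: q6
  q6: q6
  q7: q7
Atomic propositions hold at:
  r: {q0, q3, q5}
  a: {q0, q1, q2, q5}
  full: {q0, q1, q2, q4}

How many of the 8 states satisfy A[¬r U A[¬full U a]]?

Sat(¬r) = {q1, q2, q4, q6, q7}
Sat(¬full) = {q3, q5, q6, q7}
A[¬full U a]: least fixpoint, start Z0 = Sat(a) = {q0, q1, q2, q5}, add states in Sat(¬full) with every successor in Z. Already a fixed point.
Sat(A[¬full U a]) = {q0, q1, q2, q5}
A[¬r U A[¬full U a]]: least fixpoint, start Z0 = Sat(A[¬full U a]) = {q0, q1, q2, q5}, add states in Sat(¬r) with every successor in Z. Already a fixed point.
Sat(A[¬r U A[¬full U a]]) = {q0, q1, q2, q5}
|Sat(A[¬r U A[¬full U a]])| = |{q0, q1, q2, q5}| = 4.

4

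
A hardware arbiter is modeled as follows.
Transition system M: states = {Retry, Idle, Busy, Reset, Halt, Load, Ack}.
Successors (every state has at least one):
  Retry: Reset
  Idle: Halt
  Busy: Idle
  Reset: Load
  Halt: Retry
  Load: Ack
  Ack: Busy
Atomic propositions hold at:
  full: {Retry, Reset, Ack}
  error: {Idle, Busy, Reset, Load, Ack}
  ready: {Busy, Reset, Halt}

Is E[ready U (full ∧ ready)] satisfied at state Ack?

Sat(full ∧ ready) = {Reset}
E[ready U (full ∧ ready)]: least fixpoint, start Z0 = Sat((full ∧ ready)) = {Reset}, add states in Sat(ready) with some successor in Z. Already a fixed point.
Sat(E[ready U (full ∧ ready)]) = {Reset}
Ack ∉ Sat(E[ready U (full ∧ ready)]) = {Reset}, so the formula does not hold at Ack.

No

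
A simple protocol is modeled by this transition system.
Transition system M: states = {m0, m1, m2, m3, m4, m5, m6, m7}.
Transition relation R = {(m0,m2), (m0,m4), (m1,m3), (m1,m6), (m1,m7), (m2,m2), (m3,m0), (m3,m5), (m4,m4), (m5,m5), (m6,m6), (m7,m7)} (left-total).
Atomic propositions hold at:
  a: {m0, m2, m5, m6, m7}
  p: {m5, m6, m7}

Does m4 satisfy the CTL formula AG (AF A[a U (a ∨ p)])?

Sat(a ∨ p) = {m0, m2, m5, m6, m7}
A[a U (a ∨ p)]: least fixpoint, start Z0 = Sat((a ∨ p)) = {m0, m2, m5, m6, m7}, add states in Sat(a) with every successor in Z. Already a fixed point.
Sat(A[a U (a ∨ p)]) = {m0, m2, m5, m6, m7}
AF A[a U (a ∨ p)]: least fixpoint, start Z0 = {m0, m2, m5, m6, m7}, add states with every successor in Z. Z1 = {m0, m2, m3, m5, m6, m7}; Z2 = {m0, m1, m2, m3, m5, m6, m7}; fixed.
Sat(AF A[a U (a ∨ p)]) = {m0, m1, m2, m3, m5, m6, m7}
AG (AF A[a U (a ∨ p)]): greatest fixpoint, start Z0 = {m0, m1, m2, m3, m5, m6, m7}, keep only states in Sat with every successor in Z. Z1 = {m1, m2, m3, m5, m6, m7}; Z2 = {m1, m2, m5, m6, m7}; Z3 = {m2, m5, m6, m7}; fixed.
Sat(AG (AF A[a U (a ∨ p)])) = {m2, m5, m6, m7}
m4 ∉ Sat(AG (AF A[a U (a ∨ p)])) = {m2, m5, m6, m7}, so the formula does not hold at m4.

No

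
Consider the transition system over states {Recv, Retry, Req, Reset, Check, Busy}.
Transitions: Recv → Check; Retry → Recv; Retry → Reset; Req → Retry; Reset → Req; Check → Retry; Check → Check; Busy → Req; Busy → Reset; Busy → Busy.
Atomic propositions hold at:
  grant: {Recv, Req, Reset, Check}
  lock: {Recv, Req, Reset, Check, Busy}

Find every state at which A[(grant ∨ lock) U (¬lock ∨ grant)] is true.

{Recv, Retry, Req, Reset, Check}

Sat(grant ∨ lock) = {Recv, Req, Reset, Check, Busy}
Sat(¬lock) = {Retry}
Sat(¬lock ∨ grant) = {Recv, Retry, Req, Reset, Check}
A[(grant ∨ lock) U (¬lock ∨ grant)]: least fixpoint, start Z0 = Sat((¬lock ∨ grant)) = {Recv, Retry, Req, Reset, Check}, add states in Sat(grant ∨ lock) with every successor in Z. Already a fixed point.
Sat(A[(grant ∨ lock) U (¬lock ∨ grant)]) = {Recv, Retry, Req, Reset, Check}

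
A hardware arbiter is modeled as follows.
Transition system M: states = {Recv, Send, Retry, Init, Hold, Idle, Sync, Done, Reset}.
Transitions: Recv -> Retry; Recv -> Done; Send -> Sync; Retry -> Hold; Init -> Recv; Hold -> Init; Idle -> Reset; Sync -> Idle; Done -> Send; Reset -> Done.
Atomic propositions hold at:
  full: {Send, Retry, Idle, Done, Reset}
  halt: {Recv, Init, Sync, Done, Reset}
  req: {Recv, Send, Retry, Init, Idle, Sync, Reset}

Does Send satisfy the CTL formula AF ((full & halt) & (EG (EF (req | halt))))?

Yes

Sat(full & halt) = {Done, Reset}
Sat(req | halt) = {Recv, Send, Retry, Init, Idle, Sync, Done, Reset}
EF (req | halt): least fixpoint, start Z0 = {Recv, Send, Retry, Init, Idle, Sync, Done, Reset}, add states with some successor in Z. Z1 = {Recv, Send, Retry, Init, Hold, Idle, Sync, Done, Reset}; fixed.
Sat(EF (req | halt)) = {Recv, Send, Retry, Init, Hold, Idle, Sync, Done, Reset}
EG (EF (req | halt)): greatest fixpoint, start Z0 = {Recv, Send, Retry, Init, Hold, Idle, Sync, Done, Reset}, keep only states in Sat with some successor in Z. Already a fixed point.
Sat(EG (EF (req | halt))) = {Recv, Send, Retry, Init, Hold, Idle, Sync, Done, Reset}
Sat((full & halt) & (EG (EF (req | halt)))) = {Done, Reset}
AF ((full & halt) & (EG (EF (req | halt)))): least fixpoint, start Z0 = {Done, Reset}, add states with every successor in Z. Z1 = {Idle, Done, Reset}; Z2 = {Idle, Sync, Done, Reset}; Z3 = {Send, Idle, Sync, Done, Reset}; fixed.
Sat(AF ((full & halt) & (EG (EF (req | halt))))) = {Send, Idle, Sync, Done, Reset}
Send ∈ Sat(AF ((full & halt) & (EG (EF (req | halt))))) = {Send, Idle, Sync, Done, Reset}, so the formula holds at Send.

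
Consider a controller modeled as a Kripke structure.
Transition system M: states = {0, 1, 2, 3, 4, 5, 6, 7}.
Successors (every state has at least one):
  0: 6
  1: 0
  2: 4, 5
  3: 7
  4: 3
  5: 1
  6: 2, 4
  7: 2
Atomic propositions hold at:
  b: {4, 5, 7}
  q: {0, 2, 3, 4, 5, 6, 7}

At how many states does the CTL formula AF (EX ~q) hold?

1

Sat(~q) = {1}
Sat(EX ~q) = {s : some successor in {1}} = {5}
AF (EX ~q): least fixpoint, start Z0 = {5}, add states with every successor in Z. Already a fixed point.
Sat(AF (EX ~q)) = {5}
|Sat(AF (EX ~q))| = |{5}| = 1.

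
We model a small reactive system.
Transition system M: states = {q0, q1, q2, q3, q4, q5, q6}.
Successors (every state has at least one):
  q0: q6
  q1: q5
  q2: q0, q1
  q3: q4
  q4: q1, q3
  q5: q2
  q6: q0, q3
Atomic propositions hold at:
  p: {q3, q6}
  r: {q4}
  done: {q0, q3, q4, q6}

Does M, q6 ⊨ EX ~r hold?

Sat(~r) = {q0, q1, q2, q3, q5, q6}
Sat(EX ~r) = {s : some successor in {q0, q1, q2, q3, q5, q6}} = {q0, q1, q2, q4, q5, q6}
q6 ∈ Sat(EX ~r) = {q0, q1, q2, q4, q5, q6}, so the formula holds at q6.

Yes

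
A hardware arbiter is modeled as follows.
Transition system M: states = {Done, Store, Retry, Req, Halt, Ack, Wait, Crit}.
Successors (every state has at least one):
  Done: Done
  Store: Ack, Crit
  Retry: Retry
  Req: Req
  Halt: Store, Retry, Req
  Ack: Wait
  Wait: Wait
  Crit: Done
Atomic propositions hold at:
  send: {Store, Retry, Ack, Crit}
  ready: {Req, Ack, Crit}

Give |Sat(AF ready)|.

AF ready: least fixpoint, start Z0 = {Req, Ack, Crit}, add states with every successor in Z. Z1 = {Store, Req, Ack, Crit}; fixed.
Sat(AF ready) = {Store, Req, Ack, Crit}
|Sat(AF ready)| = |{Store, Req, Ack, Crit}| = 4.

4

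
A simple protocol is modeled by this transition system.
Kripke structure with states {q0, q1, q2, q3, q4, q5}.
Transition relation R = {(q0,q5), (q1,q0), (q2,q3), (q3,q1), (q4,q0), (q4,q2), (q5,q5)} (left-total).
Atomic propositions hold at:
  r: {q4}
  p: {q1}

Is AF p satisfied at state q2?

Yes

AF p: least fixpoint, start Z0 = {q1}, add states with every successor in Z. Z1 = {q1, q3}; Z2 = {q1, q2, q3}; fixed.
Sat(AF p) = {q1, q2, q3}
q2 ∈ Sat(AF p) = {q1, q2, q3}, so the formula holds at q2.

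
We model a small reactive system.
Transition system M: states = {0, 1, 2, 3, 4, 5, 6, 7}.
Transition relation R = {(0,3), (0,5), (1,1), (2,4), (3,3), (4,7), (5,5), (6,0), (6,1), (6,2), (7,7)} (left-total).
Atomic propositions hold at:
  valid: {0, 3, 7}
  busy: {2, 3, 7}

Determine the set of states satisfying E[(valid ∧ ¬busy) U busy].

{0, 2, 3, 7}

Sat(¬busy) = {0, 1, 4, 5, 6}
Sat(valid ∧ ¬busy) = {0}
E[(valid ∧ ¬busy) U busy]: least fixpoint, start Z0 = Sat(busy) = {2, 3, 7}, add states in Sat(valid ∧ ¬busy) with some successor in Z. Z1 = {0, 2, 3, 7}; fixed.
Sat(E[(valid ∧ ¬busy) U busy]) = {0, 2, 3, 7}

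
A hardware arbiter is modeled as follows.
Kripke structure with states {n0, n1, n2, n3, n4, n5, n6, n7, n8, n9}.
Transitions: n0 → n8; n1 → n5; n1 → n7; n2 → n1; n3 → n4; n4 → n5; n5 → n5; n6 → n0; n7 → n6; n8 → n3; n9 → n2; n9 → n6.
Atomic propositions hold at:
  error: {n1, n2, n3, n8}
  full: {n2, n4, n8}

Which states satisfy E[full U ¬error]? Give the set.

Sat(¬error) = {n0, n4, n5, n6, n7, n9}
E[full U ¬error]: least fixpoint, start Z0 = Sat(¬error) = {n0, n4, n5, n6, n7, n9}, add states in Sat(full) with some successor in Z. Already a fixed point.
Sat(E[full U ¬error]) = {n0, n4, n5, n6, n7, n9}

{n0, n4, n5, n6, n7, n9}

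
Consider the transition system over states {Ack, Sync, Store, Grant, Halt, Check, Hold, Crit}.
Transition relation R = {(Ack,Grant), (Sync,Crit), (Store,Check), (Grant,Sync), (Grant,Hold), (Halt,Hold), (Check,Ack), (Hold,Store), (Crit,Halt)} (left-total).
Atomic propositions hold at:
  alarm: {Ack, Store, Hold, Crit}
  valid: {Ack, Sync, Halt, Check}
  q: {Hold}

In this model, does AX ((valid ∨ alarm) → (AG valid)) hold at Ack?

Yes

Sat(valid ∨ alarm) = {Ack, Sync, Store, Halt, Check, Hold, Crit}
AG valid: greatest fixpoint, start Z0 = {Ack, Sync, Halt, Check}, keep only states in Sat with every successor in Z. Z1 = {Check}; Z2 = ∅; fixed.
Sat(AG valid) = ∅
Sat((valid ∨ alarm) → (AG valid)) = {Grant}
Sat(AX ((valid ∨ alarm) → (AG valid))) = {s : every successor in {Grant}} = {Ack}
Ack ∈ Sat(AX ((valid ∨ alarm) → (AG valid))) = {Ack}, so the formula holds at Ack.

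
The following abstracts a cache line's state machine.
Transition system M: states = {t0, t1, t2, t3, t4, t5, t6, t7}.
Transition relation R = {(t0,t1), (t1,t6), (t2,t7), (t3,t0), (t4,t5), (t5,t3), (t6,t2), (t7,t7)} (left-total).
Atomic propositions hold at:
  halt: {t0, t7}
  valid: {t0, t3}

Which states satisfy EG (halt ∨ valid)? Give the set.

{t7}

Sat(halt ∨ valid) = {t0, t3, t7}
EG (halt ∨ valid): greatest fixpoint, start Z0 = {t0, t3, t7}, keep only states in Sat with some successor in Z. Z1 = {t3, t7}; Z2 = {t7}; fixed.
Sat(EG (halt ∨ valid)) = {t7}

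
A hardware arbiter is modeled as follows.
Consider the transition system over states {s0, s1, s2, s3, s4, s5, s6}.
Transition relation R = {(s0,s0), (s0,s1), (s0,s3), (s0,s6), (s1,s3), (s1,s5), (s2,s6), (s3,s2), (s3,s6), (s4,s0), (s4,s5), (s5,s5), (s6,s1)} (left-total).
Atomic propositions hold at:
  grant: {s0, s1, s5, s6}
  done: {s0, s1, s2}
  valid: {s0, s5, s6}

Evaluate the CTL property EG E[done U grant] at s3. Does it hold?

E[done U grant]: least fixpoint, start Z0 = Sat(grant) = {s0, s1, s5, s6}, add states in Sat(done) with some successor in Z. Z1 = {s0, s1, s2, s5, s6}; fixed.
Sat(E[done U grant]) = {s0, s1, s2, s5, s6}
EG E[done U grant]: greatest fixpoint, start Z0 = {s0, s1, s2, s5, s6}, keep only states in Sat with some successor in Z. Already a fixed point.
Sat(EG E[done U grant]) = {s0, s1, s2, s5, s6}
s3 ∉ Sat(EG E[done U grant]) = {s0, s1, s2, s5, s6}, so the formula does not hold at s3.

No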